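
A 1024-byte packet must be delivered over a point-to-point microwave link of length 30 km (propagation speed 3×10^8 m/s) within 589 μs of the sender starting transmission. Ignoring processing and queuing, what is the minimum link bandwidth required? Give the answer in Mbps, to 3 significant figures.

L = 8192 bits.
Propagation delay = 30000 / 300000000 = 100 μs.
Transmission budget = 589 − 100 = 489 μs.
R ≥ L / t_tx = 8192 bits / 0.000489 s = 16.8 Mbps.

16.8 Mbps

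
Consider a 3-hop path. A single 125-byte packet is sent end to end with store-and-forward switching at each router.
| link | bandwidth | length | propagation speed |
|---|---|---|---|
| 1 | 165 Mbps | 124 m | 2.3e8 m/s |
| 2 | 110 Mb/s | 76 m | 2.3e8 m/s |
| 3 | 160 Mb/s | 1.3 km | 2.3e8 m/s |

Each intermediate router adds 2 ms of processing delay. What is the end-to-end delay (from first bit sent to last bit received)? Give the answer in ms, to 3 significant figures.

4.03 ms

L = 125 × 8 = 1000 bits.
Transmission delays (L/R per hop): 0.00606061, 0.00909091, 0.00625 ms; sum = 0.0214015 ms.
Propagation delays (d/s per hop): 0.00053913, 0.000330435, 0.00565217 ms; sum = 0.00652174 ms.
Processing at 2 router(s): 2 × 2 ms = 4 ms.
End-to-end = 4.03 ms.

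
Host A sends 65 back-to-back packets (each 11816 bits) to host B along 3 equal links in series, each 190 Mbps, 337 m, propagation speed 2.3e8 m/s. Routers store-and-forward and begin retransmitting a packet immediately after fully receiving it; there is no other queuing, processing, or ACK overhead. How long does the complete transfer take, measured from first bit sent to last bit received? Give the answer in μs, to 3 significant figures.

4170 μs

Per-hop transmission t_tx = L/R = 11816/190000000 = 62.1895 μs.
Per-hop propagation t_prop = 337/2.3e+08 = 1.46522 μs.
Pipeline fill: first packet needs 3·t_tx to clear all hops; remaining 64 packets each add one t_tx.
Total = (3+65-1)·t_tx + 3·t_prop = 67·62.1895 + 3·1.46522 = 4170 μs.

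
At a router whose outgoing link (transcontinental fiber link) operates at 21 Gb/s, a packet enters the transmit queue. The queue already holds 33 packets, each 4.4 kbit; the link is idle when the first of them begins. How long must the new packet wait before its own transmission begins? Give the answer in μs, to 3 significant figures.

6.91 μs

Each queued packet: L/R = 4400/21000000000 = 0.209524 μs.
33 queued → 6.91429 μs.
Queuing delay = 6.91 μs.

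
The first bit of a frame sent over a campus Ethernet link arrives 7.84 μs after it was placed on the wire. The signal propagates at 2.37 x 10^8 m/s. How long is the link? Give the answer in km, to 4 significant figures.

d = s × t_prop = 237000000 × 7.84e-06 = 1.858 km.

1.858 km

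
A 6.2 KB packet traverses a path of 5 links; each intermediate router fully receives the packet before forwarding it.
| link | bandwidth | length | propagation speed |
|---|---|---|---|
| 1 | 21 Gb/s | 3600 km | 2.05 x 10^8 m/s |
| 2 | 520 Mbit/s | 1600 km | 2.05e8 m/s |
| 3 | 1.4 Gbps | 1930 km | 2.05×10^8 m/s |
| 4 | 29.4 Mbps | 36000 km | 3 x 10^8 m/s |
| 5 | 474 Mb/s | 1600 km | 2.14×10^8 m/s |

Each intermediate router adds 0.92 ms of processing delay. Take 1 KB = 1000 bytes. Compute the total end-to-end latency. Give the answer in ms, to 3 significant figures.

168 ms

L = 49600 bits.
Transmission delays (L/R per hop): 0.0023619, 0.0953846, 0.0354286, 1.68707, 0.104641 ms; sum = 1.92489 ms.
Propagation delays (d/s per hop): 17.561, 7.80488, 9.41463, 120, 7.47664 ms; sum = 162.257 ms.
Processing at 4 router(s): 4 × 0.92 ms = 3.68 ms.
End-to-end = 168 ms.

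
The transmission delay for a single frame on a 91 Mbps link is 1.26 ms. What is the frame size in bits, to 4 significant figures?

114700 bits

L = R × t_tx = 91000000 b/s × 0.00126 s = 114660 bits.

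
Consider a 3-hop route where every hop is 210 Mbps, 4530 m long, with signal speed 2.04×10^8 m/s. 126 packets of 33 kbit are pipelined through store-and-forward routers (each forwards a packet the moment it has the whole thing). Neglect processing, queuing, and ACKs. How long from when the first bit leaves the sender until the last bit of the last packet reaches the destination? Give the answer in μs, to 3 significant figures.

20200 μs

Per-hop transmission t_tx = L/R = 33000/210000000 = 157.143 μs.
Per-hop propagation t_prop = 4530/204000000 = 22.2059 μs.
Pipeline fill: first packet needs 3·t_tx to clear all hops; remaining 125 packets each add one t_tx.
Total = (3+126-1)·t_tx + 3·t_prop = 128·157.143 + 3·22.2059 = 20200 μs.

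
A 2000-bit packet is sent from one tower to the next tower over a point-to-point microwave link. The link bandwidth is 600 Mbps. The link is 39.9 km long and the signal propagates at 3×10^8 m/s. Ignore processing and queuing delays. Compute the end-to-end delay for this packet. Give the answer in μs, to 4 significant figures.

Transmission delay = L/R = 2000 / 600000000 = 3.33333 μs.
Propagation delay = d/s = 39900 m / 300000000 m/s = 133 μs.
Total = 136.3 μs.

136.3 μs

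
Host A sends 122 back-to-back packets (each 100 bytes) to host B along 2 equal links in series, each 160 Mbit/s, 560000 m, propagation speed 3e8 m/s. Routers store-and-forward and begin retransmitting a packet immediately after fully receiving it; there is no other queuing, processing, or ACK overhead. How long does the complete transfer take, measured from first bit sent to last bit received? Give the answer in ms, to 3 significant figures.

Per-hop transmission t_tx = L/R = 800/160000000 = 0.005 ms.
Per-hop propagation t_prop = 560000/300000000 = 1.86667 ms.
Pipeline fill: first packet needs 2·t_tx to clear all hops; remaining 121 packets each add one t_tx.
Total = (2+122-1)·t_tx + 2·t_prop = 123·0.005 + 2·1.86667 = 4.35 ms.

4.35 ms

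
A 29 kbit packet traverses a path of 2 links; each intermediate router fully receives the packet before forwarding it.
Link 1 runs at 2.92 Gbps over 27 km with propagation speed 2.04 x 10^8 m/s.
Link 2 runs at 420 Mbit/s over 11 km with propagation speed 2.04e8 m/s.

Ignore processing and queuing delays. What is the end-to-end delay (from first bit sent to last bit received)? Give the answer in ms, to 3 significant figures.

0.265 ms

L = 29000 bits.
Transmission delays (L/R per hop): 0.00993151, 0.0690476 ms; sum = 0.0789791 ms.
Propagation delays (d/s per hop): 0.132353, 0.0539216 ms; sum = 0.186275 ms.
End-to-end = 0.265 ms.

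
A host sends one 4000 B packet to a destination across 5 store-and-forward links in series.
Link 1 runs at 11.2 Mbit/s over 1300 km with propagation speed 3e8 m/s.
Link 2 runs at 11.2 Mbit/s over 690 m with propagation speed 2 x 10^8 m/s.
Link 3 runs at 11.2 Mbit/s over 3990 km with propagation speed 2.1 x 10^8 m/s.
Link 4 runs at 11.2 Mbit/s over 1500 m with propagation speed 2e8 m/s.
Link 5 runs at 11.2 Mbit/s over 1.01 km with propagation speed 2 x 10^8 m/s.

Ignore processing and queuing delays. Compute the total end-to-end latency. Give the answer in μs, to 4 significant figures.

L = 4000 × 8 = 32000 bits.
Transmission delay per hop = L/R = 32000/11200000 = 2857.14 μs; 5 hops → 14285.7 μs.
Propagation delays (d/s per hop): 4333.33, 3.45, 19000, 7.5, 5.05 μs; sum = 23349.3 μs.
End-to-end = 37640 μs.

37640 μs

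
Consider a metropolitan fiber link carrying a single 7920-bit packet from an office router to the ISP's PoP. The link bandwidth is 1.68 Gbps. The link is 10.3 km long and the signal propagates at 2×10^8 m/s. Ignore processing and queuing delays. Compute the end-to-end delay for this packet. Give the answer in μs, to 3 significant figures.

56.2 μs

Transmission delay = L/R = 7920 / 1680000000 = 4.71429 μs.
Propagation delay = d/s = 10300 m / 200000000 m/s = 51.5 μs.
Total = 56.2 μs.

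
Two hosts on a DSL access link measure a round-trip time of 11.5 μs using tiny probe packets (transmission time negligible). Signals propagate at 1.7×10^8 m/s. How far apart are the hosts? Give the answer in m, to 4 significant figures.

977.5 m

One-way propagation = RTT/2 = 5.75 μs.
d = s × t = 170000000 × 5.75e-06 = 977.5 m.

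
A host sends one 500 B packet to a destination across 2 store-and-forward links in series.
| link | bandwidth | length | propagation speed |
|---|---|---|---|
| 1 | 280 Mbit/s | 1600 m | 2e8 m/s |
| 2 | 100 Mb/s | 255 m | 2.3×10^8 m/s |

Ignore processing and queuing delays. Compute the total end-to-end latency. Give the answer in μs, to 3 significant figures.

63.4 μs

L = 500 × 8 = 4000 bits.
Transmission delays (L/R per hop): 14.2857, 40 μs; sum = 54.2857 μs.
Propagation delays (d/s per hop): 8, 1.1087 μs; sum = 9.1087 μs.
End-to-end = 63.4 μs.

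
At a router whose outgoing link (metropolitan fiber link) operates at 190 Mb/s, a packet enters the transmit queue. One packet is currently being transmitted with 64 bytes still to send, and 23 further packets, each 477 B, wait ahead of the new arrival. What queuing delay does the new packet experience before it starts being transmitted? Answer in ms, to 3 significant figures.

0.465 ms

Each queued packet: L/R = 3816/190000000 = 0.0200842 ms.
23 queued → 0.461937 ms.
Plus remaining 512 bits of current packet: 0.00269474 ms.
Queuing delay = 0.465 ms.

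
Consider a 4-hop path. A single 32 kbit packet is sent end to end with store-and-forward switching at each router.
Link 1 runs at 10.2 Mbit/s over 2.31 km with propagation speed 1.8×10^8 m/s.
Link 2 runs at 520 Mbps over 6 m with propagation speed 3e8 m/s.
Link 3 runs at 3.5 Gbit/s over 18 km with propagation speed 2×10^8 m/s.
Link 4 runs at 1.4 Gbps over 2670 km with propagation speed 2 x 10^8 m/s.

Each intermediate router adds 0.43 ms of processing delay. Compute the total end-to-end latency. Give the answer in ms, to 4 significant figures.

L = 32000 bits.
Transmission delays (L/R per hop): 3.13725, 0.0615385, 0.00914286, 0.0228571 ms; sum = 3.23079 ms.
Propagation delays (d/s per hop): 0.0128333, 2e-05, 0.09, 13.35 ms; sum = 13.4529 ms.
Processing at 3 router(s): 3 × 0.43 ms = 1.29 ms.
End-to-end = 17.97 ms.

17.97 ms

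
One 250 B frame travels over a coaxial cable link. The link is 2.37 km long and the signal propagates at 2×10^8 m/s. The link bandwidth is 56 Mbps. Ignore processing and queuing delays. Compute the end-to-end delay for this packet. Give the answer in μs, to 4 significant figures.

47.56 μs

L = 250 × 8 = 2000 bits.
Transmission delay = L/R = 2000 / 56000000 = 35.7143 μs.
Propagation delay = d/s = 2370 m / 200000000 m/s = 11.85 μs.
Total = 47.56 μs.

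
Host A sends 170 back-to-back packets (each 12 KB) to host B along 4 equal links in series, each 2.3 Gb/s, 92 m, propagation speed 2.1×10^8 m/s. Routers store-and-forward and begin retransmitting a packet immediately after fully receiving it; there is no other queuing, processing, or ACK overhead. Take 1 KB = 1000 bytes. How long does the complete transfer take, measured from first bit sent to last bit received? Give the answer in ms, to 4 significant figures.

Per-hop transmission t_tx = L/R = 96000/2300000000 = 0.0417391 ms.
Per-hop propagation t_prop = 92/210000000 = 0.000438095 ms.
Pipeline fill: first packet needs 4·t_tx to clear all hops; remaining 169 packets each add one t_tx.
Total = (4+170-1)·t_tx + 4·t_prop = 173·0.0417391 + 4·0.000438095 = 7.223 ms.

7.223 ms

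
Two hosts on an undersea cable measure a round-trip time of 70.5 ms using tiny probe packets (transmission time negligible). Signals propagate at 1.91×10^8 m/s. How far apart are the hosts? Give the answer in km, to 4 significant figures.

One-way propagation = RTT/2 = 35.25 ms.
d = s × t = 191000000 × 0.03525 = 6733 km.

6733 km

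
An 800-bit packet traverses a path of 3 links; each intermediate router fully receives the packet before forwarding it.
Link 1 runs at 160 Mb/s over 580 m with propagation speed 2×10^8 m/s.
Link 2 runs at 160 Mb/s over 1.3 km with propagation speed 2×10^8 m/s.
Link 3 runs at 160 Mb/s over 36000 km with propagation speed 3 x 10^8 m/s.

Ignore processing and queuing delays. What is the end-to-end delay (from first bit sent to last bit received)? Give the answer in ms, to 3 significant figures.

120 ms

Transmission delay per hop = L/R = 800/160000000 = 0.005 ms; 3 hops → 0.015 ms.
Propagation delays (d/s per hop): 0.0029, 0.0065, 120 ms; sum = 120.009 ms.
End-to-end = 120 ms.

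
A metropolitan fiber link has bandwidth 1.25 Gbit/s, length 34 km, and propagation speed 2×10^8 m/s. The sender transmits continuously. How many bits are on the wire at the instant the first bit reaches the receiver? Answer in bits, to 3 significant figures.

Propagation delay = 34000 / 200000000 = 0.00017 s.
BDP = R × t_prop = 1250000000 × 0.00017 = 212500 bits.

213000 bits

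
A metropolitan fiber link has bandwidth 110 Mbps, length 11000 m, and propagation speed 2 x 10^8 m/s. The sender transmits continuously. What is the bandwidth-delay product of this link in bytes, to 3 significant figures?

Propagation delay = 11000 / 200000000 = 5.5e-05 s.
BDP = R × t_prop = 110000000 × 5.5e-05 = 6050 bits.
In bytes: 6050/8 = 756 bytes.

756 bytes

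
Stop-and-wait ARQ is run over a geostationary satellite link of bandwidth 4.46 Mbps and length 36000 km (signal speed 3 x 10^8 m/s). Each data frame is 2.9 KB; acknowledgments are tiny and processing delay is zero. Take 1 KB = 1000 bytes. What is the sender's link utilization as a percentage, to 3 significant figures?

2.12 %

t_tx = L/R = 23200/4460000 = 0.00520179 s.
t_prop = 36000000/300000000 = 0.12 s; RTT = 0.24 s.
Cycle = t_tx + RTT = 0.245202 s.
Utilization = t_tx / cycle = 0.00520179/0.245202 = 2.12 %.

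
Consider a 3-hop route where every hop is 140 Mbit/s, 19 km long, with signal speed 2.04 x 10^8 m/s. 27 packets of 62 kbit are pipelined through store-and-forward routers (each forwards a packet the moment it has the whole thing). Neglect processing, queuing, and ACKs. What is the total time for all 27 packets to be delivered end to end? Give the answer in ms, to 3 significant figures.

13.1 ms

Per-hop transmission t_tx = L/R = 62000/140000000 = 0.442857 ms.
Per-hop propagation t_prop = 19000/204000000 = 0.0931373 ms.
Pipeline fill: first packet needs 3·t_tx to clear all hops; remaining 26 packets each add one t_tx.
Total = (3+27-1)·t_tx + 3·t_prop = 29·0.442857 + 3·0.0931373 = 13.1 ms.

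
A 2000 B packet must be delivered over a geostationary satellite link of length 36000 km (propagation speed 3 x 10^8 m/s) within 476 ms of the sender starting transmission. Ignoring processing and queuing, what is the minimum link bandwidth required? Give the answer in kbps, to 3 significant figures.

L = 16000 bits.
Propagation delay = 36000000 / 300000000 = 120 ms.
Transmission budget = 476 − 120 = 356 ms.
R ≥ L / t_tx = 16000 bits / 0.356 s = 44.9 kbps.

44.9 kbps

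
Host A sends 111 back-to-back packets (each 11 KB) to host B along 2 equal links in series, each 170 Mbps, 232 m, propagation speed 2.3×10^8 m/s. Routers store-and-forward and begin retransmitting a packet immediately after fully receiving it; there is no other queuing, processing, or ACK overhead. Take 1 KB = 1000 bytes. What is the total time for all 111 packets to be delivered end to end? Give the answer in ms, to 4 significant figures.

57.98 ms

Per-hop transmission t_tx = L/R = 88000/170000000 = 0.517647 ms.
Per-hop propagation t_prop = 232/2.3e+08 = 0.0010087 ms.
Pipeline fill: first packet needs 2·t_tx to clear all hops; remaining 110 packets each add one t_tx.
Total = (2+111-1)·t_tx + 2·t_prop = 112·0.517647 + 2·0.0010087 = 57.98 ms.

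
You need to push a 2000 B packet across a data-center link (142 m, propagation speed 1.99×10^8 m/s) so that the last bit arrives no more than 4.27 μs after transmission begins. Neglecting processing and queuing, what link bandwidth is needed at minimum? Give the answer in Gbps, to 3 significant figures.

4.50 Gbps

L = 16000 bits.
Propagation delay = 142 / 199000000 = 0.713568 μs.
Transmission budget = 4.27 − 0.713568 = 3.55643 μs.
R ≥ L / t_tx = 16000 bits / 3.55643e-06 s = 4.50 Gbps.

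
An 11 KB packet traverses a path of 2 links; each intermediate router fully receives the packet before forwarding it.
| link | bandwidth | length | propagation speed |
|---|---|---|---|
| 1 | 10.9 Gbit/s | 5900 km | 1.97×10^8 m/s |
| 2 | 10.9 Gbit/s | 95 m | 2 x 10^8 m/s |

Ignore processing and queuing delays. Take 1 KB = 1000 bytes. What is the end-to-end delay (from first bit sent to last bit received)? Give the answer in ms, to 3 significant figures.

L = 88000 bits.
Transmission delay per hop = L/R = 88000/10900000000 = 0.00807339 ms; 2 hops → 0.0161468 ms.
Propagation delays (d/s per hop): 29.9492, 0.000475 ms; sum = 29.9497 ms.
End-to-end = 30.0 ms.

30.0 ms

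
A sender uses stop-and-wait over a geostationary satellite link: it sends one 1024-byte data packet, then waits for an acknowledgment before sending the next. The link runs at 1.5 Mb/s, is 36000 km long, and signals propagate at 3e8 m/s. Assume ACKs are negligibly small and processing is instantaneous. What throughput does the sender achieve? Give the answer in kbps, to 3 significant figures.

t_tx = L/R = 8192/1500000 = 0.00546133 s.
t_prop = 36000000/300000000 = 0.12 s; RTT = 0.24 s.
Cycle = t_tx + RTT = 0.245461 s.
Throughput = L / cycle = 8192 / 0.245461 = 33.4 kbps.

33.4 kbps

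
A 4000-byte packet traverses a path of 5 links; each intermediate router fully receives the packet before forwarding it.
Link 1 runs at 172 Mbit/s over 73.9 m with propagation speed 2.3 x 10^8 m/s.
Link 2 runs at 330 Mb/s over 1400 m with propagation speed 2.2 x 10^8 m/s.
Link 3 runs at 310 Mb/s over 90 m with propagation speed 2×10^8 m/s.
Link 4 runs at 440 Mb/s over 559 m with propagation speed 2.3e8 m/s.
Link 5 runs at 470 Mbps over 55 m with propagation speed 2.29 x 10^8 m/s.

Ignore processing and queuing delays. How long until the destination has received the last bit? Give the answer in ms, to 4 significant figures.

0.5369 ms

L = 4000 × 8 = 32000 bits.
Transmission delays (L/R per hop): 0.186047, 0.0969697, 0.103226, 0.0727273, 0.0680851 ms; sum = 0.527054 ms.
Propagation delays (d/s per hop): 0.000321304, 0.00636364, 0.00045, 0.00243043, 0.000240175 ms; sum = 0.00980555 ms.
End-to-end = 0.5369 ms.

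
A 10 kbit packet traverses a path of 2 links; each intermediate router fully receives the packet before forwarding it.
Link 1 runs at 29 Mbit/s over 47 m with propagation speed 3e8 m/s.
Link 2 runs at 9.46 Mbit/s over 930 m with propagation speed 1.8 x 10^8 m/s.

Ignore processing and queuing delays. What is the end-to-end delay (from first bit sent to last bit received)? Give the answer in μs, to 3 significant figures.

L = 10000 bits.
Transmission delays (L/R per hop): 344.828, 1057.08 μs; sum = 1401.91 μs.
Propagation delays (d/s per hop): 0.156667, 5.16667 μs; sum = 5.32333 μs.
End-to-end = 1410 μs.

1410 μs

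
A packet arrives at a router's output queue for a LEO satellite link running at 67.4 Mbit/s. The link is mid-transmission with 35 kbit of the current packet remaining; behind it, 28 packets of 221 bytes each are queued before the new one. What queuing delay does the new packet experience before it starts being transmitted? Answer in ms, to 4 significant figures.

Each queued packet: L/R = 1768/67400000 = 0.0262315 ms.
28 queued → 0.734481 ms.
Plus remaining 35000 bits of current packet: 0.519288 ms.
Queuing delay = 1.254 ms.

1.254 ms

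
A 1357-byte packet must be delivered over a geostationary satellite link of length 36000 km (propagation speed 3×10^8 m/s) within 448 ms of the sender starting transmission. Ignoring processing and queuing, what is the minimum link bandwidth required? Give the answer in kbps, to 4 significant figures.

33.10 kbps

L = 10856 bits.
Propagation delay = 36000000 / 300000000 = 120 ms.
Transmission budget = 448 − 120 = 328 ms.
R ≥ L / t_tx = 10856 bits / 0.328 s = 33.10 kbps.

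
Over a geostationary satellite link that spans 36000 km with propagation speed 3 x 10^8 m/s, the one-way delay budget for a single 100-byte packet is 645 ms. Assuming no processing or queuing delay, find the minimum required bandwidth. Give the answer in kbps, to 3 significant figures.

1.52 kbps

L = 800 bits.
Propagation delay = 36000000 / 300000000 = 120 ms.
Transmission budget = 645 − 120 = 525 ms.
R ≥ L / t_tx = 800 bits / 0.525 s = 1.52 kbps.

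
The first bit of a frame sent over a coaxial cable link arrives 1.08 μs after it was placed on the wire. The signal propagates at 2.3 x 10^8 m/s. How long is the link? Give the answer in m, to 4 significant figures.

248.4 m

d = s × t_prop = 2.3e+08 × 1.08e-06 = 248.4 m.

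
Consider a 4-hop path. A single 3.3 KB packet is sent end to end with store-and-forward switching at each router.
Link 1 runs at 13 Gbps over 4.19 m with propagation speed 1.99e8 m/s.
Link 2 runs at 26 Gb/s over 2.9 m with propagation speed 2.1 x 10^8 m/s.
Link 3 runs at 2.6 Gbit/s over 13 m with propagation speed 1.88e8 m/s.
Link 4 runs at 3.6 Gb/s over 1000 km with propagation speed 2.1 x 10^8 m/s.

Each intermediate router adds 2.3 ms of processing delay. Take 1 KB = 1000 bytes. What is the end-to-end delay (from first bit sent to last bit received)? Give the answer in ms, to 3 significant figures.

L = 26400 bits.
Transmission delays (L/R per hop): 0.00203077, 0.00101538, 0.0101538, 0.00733333 ms; sum = 0.0205333 ms.
Propagation delays (d/s per hop): 2.10553e-05, 1.38095e-05, 6.91489e-05, 4.7619 ms; sum = 4.76201 ms.
Processing at 3 router(s): 3 × 2.3 ms = 6.9 ms.
End-to-end = 11.7 ms.

11.7 ms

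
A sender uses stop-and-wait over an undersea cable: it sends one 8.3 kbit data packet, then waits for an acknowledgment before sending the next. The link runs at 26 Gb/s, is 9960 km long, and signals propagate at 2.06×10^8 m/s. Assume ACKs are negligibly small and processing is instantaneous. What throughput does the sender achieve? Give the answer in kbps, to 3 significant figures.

85.8 kbps

t_tx = L/R = 8300/26000000000 = 3.19231e-07 s.
t_prop = 9960000/206000000 = 0.0483495 s; RTT = 0.096699 s.
Cycle = t_tx + RTT = 0.0966993 s.
Throughput = L / cycle = 8300 / 0.0966993 = 85.8 kbps.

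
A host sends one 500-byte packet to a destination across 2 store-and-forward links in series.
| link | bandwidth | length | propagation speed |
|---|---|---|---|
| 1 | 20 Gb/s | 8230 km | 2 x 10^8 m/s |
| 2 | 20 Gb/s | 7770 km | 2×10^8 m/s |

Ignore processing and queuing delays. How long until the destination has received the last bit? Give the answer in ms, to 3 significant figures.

80.0 ms

L = 500 × 8 = 4000 bits.
Transmission delay per hop = L/R = 4000/20000000000 = 0.0002 ms; 2 hops → 0.0004 ms.
Propagation delays (d/s per hop): 41.15, 38.85 ms; sum = 80 ms.
End-to-end = 80.0 ms.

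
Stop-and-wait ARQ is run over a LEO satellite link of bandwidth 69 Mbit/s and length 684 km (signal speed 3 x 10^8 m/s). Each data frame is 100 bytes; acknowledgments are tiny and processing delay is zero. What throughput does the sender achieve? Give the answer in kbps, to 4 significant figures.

t_tx = L/R = 800/69000000 = 1.15942e-05 s.
t_prop = 684000/300000000 = 0.00228 s; RTT = 0.00456 s.
Cycle = t_tx + RTT = 0.00457159 s.
Throughput = L / cycle = 800 / 0.00457159 = 175.0 kbps.

175.0 kbps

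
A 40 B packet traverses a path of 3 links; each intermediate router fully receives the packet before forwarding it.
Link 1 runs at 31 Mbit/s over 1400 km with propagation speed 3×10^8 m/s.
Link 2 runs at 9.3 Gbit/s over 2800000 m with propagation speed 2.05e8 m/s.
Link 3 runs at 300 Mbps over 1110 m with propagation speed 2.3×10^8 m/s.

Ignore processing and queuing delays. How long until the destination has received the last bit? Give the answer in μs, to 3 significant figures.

L = 40 × 8 = 320 bits.
Transmission delays (L/R per hop): 10.3226, 0.0344086, 1.06667 μs; sum = 11.4237 μs.
Propagation delays (d/s per hop): 4666.67, 13658.5, 4.82609 μs; sum = 18330 μs.
End-to-end = 18300 μs.

18300 μs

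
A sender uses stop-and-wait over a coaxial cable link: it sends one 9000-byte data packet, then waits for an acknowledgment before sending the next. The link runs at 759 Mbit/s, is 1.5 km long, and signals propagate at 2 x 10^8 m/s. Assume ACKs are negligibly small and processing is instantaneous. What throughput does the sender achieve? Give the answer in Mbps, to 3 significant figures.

655 Mbps

t_tx = L/R = 72000/759000000 = 9.48617e-05 s.
t_prop = 1500/200000000 = 7.5e-06 s; RTT = 1.5e-05 s.
Cycle = t_tx + RTT = 0.000109862 s.
Throughput = L / cycle = 72000 / 0.000109862 = 655 Mbps.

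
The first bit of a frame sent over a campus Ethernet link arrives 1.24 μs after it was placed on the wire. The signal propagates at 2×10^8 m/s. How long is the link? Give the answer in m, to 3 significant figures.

248 m

d = s × t_prop = 200000000 × 1.24e-06 = 248 m.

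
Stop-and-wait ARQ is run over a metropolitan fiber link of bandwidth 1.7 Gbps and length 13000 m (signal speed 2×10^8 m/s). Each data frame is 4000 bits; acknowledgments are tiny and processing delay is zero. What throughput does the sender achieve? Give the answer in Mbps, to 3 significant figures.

30.2 Mbps

t_tx = L/R = 4000/1700000000 = 2.35294e-06 s.
t_prop = 13000/200000000 = 6.5e-05 s; RTT = 0.00013 s.
Cycle = t_tx + RTT = 0.000132353 s.
Throughput = L / cycle = 4000 / 0.000132353 = 30.2 Mbps.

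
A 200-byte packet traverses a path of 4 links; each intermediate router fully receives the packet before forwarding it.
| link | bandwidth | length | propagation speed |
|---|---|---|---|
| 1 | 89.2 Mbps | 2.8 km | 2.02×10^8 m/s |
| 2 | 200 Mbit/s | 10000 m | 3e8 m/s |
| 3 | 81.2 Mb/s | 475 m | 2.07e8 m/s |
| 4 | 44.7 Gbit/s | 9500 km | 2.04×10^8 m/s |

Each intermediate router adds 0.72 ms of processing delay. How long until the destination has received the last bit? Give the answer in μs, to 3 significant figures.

L = 200 × 8 = 1600 bits.
Transmission delays (L/R per hop): 17.9372, 8, 19.7044, 0.0357942 μs; sum = 45.6774 μs.
Propagation delays (d/s per hop): 13.8614, 33.3333, 2.29469, 46568.6 μs; sum = 46618.1 μs.
Processing at 3 router(s): 3 × 0.72 ms = 2160 μs.
End-to-end = 48800 μs.

48800 μs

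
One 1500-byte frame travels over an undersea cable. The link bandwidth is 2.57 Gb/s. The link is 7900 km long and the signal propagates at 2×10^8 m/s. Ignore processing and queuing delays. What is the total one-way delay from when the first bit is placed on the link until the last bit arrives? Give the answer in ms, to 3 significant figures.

39.5 ms

L = 1500 × 8 = 12000 bits.
Transmission delay = L/R = 12000 / 2570000000 = 0.00466926 ms.
Propagation delay = d/s = 7900000 m / 200000000 m/s = 39.5 ms.
Total = 39.5 ms.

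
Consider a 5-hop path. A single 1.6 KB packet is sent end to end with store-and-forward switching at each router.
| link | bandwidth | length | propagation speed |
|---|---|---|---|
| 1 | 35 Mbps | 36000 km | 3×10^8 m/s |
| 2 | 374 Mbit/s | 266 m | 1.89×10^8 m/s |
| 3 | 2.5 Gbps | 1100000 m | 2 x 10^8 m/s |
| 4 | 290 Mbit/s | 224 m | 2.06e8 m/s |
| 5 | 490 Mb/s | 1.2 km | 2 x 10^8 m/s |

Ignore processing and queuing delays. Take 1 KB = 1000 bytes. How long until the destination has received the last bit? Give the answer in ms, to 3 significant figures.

126 ms

L = 12800 bits.
Transmission delays (L/R per hop): 0.365714, 0.0342246, 0.00512, 0.0441379, 0.0261224 ms; sum = 0.475319 ms.
Propagation delays (d/s per hop): 120, 0.00140741, 5.5, 0.00108738, 0.006 ms; sum = 125.508 ms.
End-to-end = 126 ms.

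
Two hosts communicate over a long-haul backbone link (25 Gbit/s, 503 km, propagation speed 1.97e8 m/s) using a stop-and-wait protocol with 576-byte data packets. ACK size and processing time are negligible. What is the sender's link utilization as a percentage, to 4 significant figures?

t_tx = L/R = 4608/25000000000 = 1.8432e-07 s.
t_prop = 503000/197000000 = 0.0025533 s; RTT = 0.0051066 s.
Cycle = t_tx + RTT = 0.00510678 s.
Utilization = t_tx / cycle = 1.8432e-07/0.00510678 = 0.003609 %.

0.003609 %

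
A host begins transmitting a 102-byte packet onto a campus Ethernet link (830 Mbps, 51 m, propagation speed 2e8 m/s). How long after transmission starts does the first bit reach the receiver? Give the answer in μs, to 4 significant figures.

First bit experiences only propagation delay: d/s = 51/200000000 = 0.2550 μs.

0.2550 μs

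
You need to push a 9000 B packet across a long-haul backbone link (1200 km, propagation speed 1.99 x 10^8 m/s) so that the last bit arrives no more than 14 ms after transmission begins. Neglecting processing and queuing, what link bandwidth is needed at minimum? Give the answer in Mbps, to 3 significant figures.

L = 72000 bits.
Propagation delay = 1200000 / 199000000 = 6.03015 ms.
Transmission budget = 14 − 6.03015 = 7.96985 ms.
R ≥ L / t_tx = 72000 bits / 0.00796985 s = 9.03 Mbps.

9.03 Mbps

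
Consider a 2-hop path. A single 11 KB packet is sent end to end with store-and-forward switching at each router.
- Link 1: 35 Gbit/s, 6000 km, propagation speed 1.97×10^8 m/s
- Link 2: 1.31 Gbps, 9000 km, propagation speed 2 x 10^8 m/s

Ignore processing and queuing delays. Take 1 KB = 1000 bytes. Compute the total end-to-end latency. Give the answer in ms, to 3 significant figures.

L = 88000 bits.
Transmission delays (L/R per hop): 0.00251429, 0.0671756 ms; sum = 0.0696899 ms.
Propagation delays (d/s per hop): 30.4569, 45 ms; sum = 75.4569 ms.
End-to-end = 75.5 ms.

75.5 ms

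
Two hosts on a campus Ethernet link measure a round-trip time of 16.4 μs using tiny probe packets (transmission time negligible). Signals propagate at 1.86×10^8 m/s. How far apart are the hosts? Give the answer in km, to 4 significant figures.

1.525 km

One-way propagation = RTT/2 = 8.2 μs.
d = s × t = 186000000 × 8.2e-06 = 1.525 km.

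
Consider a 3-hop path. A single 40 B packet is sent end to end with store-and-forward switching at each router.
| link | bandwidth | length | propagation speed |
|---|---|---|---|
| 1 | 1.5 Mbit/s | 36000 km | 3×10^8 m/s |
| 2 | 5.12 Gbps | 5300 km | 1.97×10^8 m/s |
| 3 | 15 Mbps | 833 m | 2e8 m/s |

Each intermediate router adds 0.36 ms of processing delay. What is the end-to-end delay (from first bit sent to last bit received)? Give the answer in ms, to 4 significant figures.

147.9 ms

L = 40 × 8 = 320 bits.
Transmission delays (L/R per hop): 0.213333, 6.25e-05, 0.0213333 ms; sum = 0.234729 ms.
Propagation delays (d/s per hop): 120, 26.9036, 0.004165 ms; sum = 146.908 ms.
Processing at 2 router(s): 2 × 0.36 ms = 0.72 ms.
End-to-end = 147.9 ms.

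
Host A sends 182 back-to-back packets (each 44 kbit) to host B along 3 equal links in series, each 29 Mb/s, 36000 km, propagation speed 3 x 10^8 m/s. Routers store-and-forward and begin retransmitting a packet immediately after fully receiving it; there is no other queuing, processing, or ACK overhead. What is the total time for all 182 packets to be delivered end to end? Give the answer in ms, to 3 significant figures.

Per-hop transmission t_tx = L/R = 44000/29000000 = 1.51724 ms.
Per-hop propagation t_prop = 36000000/300000000 = 120 ms.
Pipeline fill: first packet needs 3·t_tx to clear all hops; remaining 181 packets each add one t_tx.
Total = (3+182-1)·t_tx + 3·t_prop = 184·1.51724 + 3·120 = 639 ms.

639 ms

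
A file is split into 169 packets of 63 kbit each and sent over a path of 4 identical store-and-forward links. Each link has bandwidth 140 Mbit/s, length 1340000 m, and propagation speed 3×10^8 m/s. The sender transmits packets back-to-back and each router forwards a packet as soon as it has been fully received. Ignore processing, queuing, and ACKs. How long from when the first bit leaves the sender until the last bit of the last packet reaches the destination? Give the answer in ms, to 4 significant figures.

95.27 ms

Per-hop transmission t_tx = L/R = 63000/140000000 = 0.45 ms.
Per-hop propagation t_prop = 1340000/300000000 = 4.46667 ms.
Pipeline fill: first packet needs 4·t_tx to clear all hops; remaining 168 packets each add one t_tx.
Total = (4+169-1)·t_tx + 4·t_prop = 172·0.45 + 4·4.46667 = 95.27 ms.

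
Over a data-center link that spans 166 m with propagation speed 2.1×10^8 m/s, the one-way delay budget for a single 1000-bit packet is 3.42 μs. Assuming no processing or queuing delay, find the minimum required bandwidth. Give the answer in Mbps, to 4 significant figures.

380.3 Mbps

Propagation delay = 166 / 210000000 = 0.790476 μs.
Transmission budget = 3.42 − 0.790476 = 2.62952 μs.
R ≥ L / t_tx = 1000 bits / 2.62952e-06 s = 380.3 Mbps.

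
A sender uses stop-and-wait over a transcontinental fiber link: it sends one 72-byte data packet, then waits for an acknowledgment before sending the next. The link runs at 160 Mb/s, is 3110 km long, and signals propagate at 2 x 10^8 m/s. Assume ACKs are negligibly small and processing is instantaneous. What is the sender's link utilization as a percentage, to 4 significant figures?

0.01157 %

t_tx = L/R = 576/160000000 = 3.6e-06 s.
t_prop = 3110000/200000000 = 0.01555 s; RTT = 0.0311 s.
Cycle = t_tx + RTT = 0.0311036 s.
Utilization = t_tx / cycle = 3.6e-06/0.0311036 = 0.01157 %.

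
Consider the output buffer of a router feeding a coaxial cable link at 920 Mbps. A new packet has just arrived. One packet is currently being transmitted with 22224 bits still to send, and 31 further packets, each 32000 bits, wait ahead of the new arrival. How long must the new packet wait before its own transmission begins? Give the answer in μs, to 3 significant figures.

Each queued packet: L/R = 32000/920000000 = 34.7826 μs.
31 queued → 1078.26 μs.
Plus remaining 22224 bits of current packet: 24.1565 μs.
Queuing delay = 1100 μs.

1100 μs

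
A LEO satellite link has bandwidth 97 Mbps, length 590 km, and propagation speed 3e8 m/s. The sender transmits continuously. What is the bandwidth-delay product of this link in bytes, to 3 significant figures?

23800 bytes

Propagation delay = 590000 / 300000000 = 0.00196667 s.
BDP = R × t_prop = 97000000 × 0.00196667 = 190767 bits.
In bytes: 190767/8 = 23800 bytes.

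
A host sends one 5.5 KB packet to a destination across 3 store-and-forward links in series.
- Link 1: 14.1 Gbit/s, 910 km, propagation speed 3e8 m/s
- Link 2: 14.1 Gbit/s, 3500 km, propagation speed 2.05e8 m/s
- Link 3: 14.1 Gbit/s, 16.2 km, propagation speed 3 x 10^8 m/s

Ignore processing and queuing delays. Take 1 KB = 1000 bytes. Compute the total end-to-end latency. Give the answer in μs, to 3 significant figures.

20200 μs

L = 44000 bits.
Transmission delay per hop = L/R = 44000/14100000000 = 3.12057 μs; 3 hops → 9.3617 μs.
Propagation delays (d/s per hop): 3033.33, 17073.2, 54 μs; sum = 20160.5 μs.
End-to-end = 20200 μs.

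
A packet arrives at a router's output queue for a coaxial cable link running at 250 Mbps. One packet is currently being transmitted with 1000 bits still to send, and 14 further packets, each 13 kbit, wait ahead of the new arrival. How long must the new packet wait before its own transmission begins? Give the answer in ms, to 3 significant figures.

Each queued packet: L/R = 13000/250000000 = 0.052 ms.
14 queued → 0.728 ms.
Plus remaining 1000 bits of current packet: 0.004 ms.
Queuing delay = 0.732 ms.

0.732 ms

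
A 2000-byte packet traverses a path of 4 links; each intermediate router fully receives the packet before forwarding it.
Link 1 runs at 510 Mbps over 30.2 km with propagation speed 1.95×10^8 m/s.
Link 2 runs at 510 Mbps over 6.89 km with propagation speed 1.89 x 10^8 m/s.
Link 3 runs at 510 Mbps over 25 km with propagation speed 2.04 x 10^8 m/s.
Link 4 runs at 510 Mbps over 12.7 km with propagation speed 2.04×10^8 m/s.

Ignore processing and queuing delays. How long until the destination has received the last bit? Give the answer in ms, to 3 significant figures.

L = 2000 × 8 = 16000 bits.
Transmission delay per hop = L/R = 16000/510000000 = 0.0313725 ms; 4 hops → 0.12549 ms.
Propagation delays (d/s per hop): 0.154872, 0.036455, 0.122549, 0.0622549 ms; sum = 0.376131 ms.
End-to-end = 0.502 ms.

0.502 ms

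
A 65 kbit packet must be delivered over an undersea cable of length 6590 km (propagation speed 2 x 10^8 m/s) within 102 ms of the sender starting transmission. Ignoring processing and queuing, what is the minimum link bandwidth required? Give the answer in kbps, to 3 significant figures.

941 kbps

Propagation delay = 6590000 / 200000000 = 32.95 ms.
Transmission budget = 102 − 32.95 = 69.05 ms.
R ≥ L / t_tx = 65000 bits / 0.06905 s = 941 kbps.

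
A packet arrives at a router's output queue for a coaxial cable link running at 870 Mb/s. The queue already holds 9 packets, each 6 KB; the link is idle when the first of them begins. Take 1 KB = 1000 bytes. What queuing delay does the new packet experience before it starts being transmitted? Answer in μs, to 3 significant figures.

Each queued packet: L/R = 48000/870000000 = 55.1724 μs.
9 queued → 496.552 μs.
Queuing delay = 497 μs.

497 μs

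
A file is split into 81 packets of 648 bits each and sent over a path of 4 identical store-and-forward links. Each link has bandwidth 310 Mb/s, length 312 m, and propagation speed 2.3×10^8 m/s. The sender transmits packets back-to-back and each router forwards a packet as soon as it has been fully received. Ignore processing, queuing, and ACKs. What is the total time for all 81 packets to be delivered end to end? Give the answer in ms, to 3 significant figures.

0.181 ms

Per-hop transmission t_tx = L/R = 648/310000000 = 0.00209032 ms.
Per-hop propagation t_prop = 312/2.3e+08 = 0.00135652 ms.
Pipeline fill: first packet needs 4·t_tx to clear all hops; remaining 80 packets each add one t_tx.
Total = (4+81-1)·t_tx + 4·t_prop = 84·0.00209032 + 4·0.00135652 = 0.181 ms.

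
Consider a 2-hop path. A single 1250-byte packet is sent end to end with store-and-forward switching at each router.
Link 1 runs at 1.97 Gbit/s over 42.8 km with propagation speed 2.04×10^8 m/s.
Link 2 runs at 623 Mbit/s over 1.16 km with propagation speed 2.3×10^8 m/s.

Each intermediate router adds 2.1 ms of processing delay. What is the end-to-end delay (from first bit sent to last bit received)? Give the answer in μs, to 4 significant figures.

L = 1250 × 8 = 10000 bits.
Transmission delays (L/R per hop): 5.07614, 16.0514 μs; sum = 21.1275 μs.
Propagation delays (d/s per hop): 209.804, 5.04348 μs; sum = 214.847 μs.
Processing at 1 router(s): 1 × 2.1 ms = 2100 μs.
End-to-end = 2336 μs.

2336 μs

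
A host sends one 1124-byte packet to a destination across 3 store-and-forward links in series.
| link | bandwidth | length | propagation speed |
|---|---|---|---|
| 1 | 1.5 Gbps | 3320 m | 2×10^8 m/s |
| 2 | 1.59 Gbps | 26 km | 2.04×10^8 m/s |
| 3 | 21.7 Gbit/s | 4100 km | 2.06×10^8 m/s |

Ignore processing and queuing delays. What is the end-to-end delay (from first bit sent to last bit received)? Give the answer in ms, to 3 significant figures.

20.1 ms

L = 1124 × 8 = 8992 bits.
Transmission delays (L/R per hop): 0.00599467, 0.00565535, 0.000414378 ms; sum = 0.0120644 ms.
Propagation delays (d/s per hop): 0.0166, 0.127451, 19.9029 ms; sum = 20.047 ms.
End-to-end = 20.1 ms.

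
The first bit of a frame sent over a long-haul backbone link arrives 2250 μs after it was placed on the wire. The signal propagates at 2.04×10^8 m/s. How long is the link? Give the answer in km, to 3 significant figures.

d = s × t_prop = 204000000 × 0.00225 = 459 km.

459 km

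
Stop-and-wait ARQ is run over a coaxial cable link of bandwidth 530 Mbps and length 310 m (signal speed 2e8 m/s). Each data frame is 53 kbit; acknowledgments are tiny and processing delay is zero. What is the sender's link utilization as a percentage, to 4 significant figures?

t_tx = L/R = 53000/530000000 = 0.0001 s.
t_prop = 310/200000000 = 1.55e-06 s; RTT = 3.1e-06 s.
Cycle = t_tx + RTT = 0.0001031 s.
Utilization = t_tx / cycle = 0.0001/0.0001031 = 96.99 %.

96.99 %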